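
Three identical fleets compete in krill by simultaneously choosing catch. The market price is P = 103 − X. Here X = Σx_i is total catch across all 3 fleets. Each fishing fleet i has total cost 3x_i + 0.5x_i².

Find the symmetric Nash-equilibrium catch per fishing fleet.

A representative fishing fleet's profit is π_i = x_i(103 − X) − 3x_i − 0.5x_i², with X = x_i + Σ_{j≠i} x_j.
First-order condition: 100 − 3x_i − Σ_{j≠i} x_j = 0.
Imposing symmetry (x_j = x for all j) turns Σ_{j≠i} x_j into 2x, so 100 = 5x and x = 20.

20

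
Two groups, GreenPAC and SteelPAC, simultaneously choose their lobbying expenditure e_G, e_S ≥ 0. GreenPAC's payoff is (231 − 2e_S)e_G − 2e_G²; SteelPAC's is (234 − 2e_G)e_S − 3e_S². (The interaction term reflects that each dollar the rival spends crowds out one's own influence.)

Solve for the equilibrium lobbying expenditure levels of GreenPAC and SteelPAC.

Expanding GreenPAC's payoff: 231e_G − 2e_Se_G − 2e_G².
∂π/∂e_G = 231 − 2e_S − 4e_G = 0, so e_G = 57.75 − 0.5e_S.
Likewise for SteelPAC: e_S = 39 − (1/3)e_G.
Solving the two reaction functions simultaneously: (1 − (−0.5)(−1/3))e_G = 57.75 − 0.5·39, so (5/6)e_G = 38.25 and e_G = 45.9.
Then e_S = 39 − (1/3)·45.9 = 23.7.

45.9, 23.7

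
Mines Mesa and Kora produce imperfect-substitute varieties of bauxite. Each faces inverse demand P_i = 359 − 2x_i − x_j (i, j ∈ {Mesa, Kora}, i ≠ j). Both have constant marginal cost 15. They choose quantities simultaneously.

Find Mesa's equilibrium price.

Mine Mesa's profit: π = x_{Mesa}(359 − 2x_{Mesa} − x_{Kora}) − 15x_{Mesa}.
∂π/∂x_{Mesa} = 344 − 4x_{Mesa} − x_{Kora} = 0 ⇒ x_{Mesa} = 86 − 0.25x_{Kora}.
Setting x_{Mesa} = x_{Kora} in the reaction function: x_{Mesa} = 86 − 0.25x_{Mesa}, so x_{Mesa} = 86 / 1.25 = 68.8.
P_{Mesa} = 359 − 2·68.8 − 68.8 = 152.6.

152.6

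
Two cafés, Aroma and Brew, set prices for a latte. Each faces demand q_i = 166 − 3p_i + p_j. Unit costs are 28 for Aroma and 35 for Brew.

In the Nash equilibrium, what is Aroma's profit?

1532.28

Aroma's profit: π = (p_{Aroma} − 28)(166 − 3p_{Aroma} + p_{Brew}).
∂π/∂p_{Aroma} = 250 − 6p_{Aroma} + p_{Brew} = 0 ⇒ p_{Aroma} = 125/3 + (1/6)p_{Brew}.
Similarly p_{Brew} = 271/6 + (1/6)p_{Aroma}.
Plugging p_{Brew} into Aroma's best response: p_{Aroma} = 125/3 + (1/6)(271/6 + (1/6)p_{Aroma}) ⇒ (35/36)p_{Aroma} = 1771/36, so p_{Aroma} = 50.6.
Then p_{Brew} = 271/6 + (1/6)·50.6 = 53.6.
q_{Aroma} = 166 − 3·50.6 + 53.6 = 67.8.
Profit = (50.6 − 28)·67.8 = 1532.28.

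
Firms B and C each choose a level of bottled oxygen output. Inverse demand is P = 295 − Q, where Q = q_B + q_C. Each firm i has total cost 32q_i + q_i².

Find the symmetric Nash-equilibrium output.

Firm B's profit: π = q_B(295 − (q_B + q_C)) − 32q_B − q_B².
∂π/∂q_B = 263 − 4q_B − q_C = 0, so q_B = 65.75 − 0.25q_C.
Setting q_B = q_C in the reaction function: q_B = 65.75 − 0.25q_B, so q_B = 65.75 / 1.25 = 52.6.

52.6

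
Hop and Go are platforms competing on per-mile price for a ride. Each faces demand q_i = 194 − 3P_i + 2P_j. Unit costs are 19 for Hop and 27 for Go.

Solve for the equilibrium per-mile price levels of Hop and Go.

64.25, 67.25

Hop's profit: π = (P_{Hop} − 19)(194 − 3P_{Hop} + 2P_{Go}).
∂π/∂P_{Hop} = 251 − 6P_{Hop} + 2P_{Go} = 0 ⇒ P_{Hop} = 251/6 + (1/3)P_{Go}.
Similarly P_{Go} = 275/6 + (1/3)P_{Hop}.
Substituting the second reaction function into the first: P_{Hop} = 251/6 + (1/3)(275/6 + (1/3)P_{Hop}), which gives (8/9)P_{Hop} = 514/9 ⇒ P_{Hop} = 64.25.
Then P_{Go} = 275/6 + (1/3)·64.25 = 67.25.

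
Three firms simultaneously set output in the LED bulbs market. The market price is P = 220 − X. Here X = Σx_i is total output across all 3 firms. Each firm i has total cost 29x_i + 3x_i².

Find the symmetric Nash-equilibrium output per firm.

A representative firm's profit is π_i = x_i(220 − X) − 29x_i − 3x_i², with X = x_i + Σ_{j≠i} x_j.
First-order condition: 191 − 8x_i − Σ_{j≠i} x_j = 0.
In a symmetric equilibrium every firm chooses the same x, so Σ_{j≠i} x_j = 2x. The condition becomes 191 − 10x = 0, giving x = 191/10 = 19.1.

19.1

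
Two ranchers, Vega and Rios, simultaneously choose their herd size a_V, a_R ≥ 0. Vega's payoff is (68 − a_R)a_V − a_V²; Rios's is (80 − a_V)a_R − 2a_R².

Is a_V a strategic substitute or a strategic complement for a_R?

strategic substitutes

Expanding Vega's payoff: 68a_V − a_Ra_V − a_V².
∂π/∂a_V = 68 − a_R − 2a_V = 0, so a_V = 34 − 0.5a_R.
The best-response slope da_V/da_R = −0.5 < 0: the reaction function is downward-sloping, so the choices are strategic substitutes.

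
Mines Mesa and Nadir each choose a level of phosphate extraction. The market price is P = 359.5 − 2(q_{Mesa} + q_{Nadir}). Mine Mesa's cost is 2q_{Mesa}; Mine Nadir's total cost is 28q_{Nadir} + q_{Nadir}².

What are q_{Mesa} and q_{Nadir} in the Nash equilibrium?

Mine Mesa's profit: π = q_{Mesa}(359.5 − 2(q_{Mesa} + q_{Nadir})) − 2q_{Mesa}.
∂π/∂q_{Mesa} = 357.5 − 4q_{Mesa} − 2q_{Nadir} = 0, so q_{Mesa} = 89.375 − 0.5q_{Nadir}.
For Nadir: ∂π/∂q_{Nadir} = 331.5 − 6q_{Nadir} − 2q_{Mesa} = 0 ⇒ q_{Nadir} = 55.25 − (1/3)q_{Mesa}.
Plugging q_{Nadir} into Mesa's best response: q_{Mesa} = 89.375 − 0.5(55.25 − (1/3)q_{Mesa}) ⇒ (5/6)q_{Mesa} = 61.75, so q_{Mesa} = 74.1.
Then q_{Nadir} = 55.25 − (1/3)·74.1 = 30.55.

74.1, 30.55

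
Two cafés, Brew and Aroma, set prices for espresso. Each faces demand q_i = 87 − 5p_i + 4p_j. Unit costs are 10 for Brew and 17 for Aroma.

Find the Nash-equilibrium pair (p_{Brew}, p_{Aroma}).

Brew's profit: π = (p_{Brew} − 10)(87 − 5p_{Brew} + 4p_{Aroma}).
∂π/∂p_{Brew} = 137 − 10p_{Brew} + 4p_{Aroma} = 0 ⇒ p_{Brew} = 13.7 + 0.4p_{Aroma}.
Similarly p_{Aroma} = 17.2 + 0.4p_{Brew}.
Substituting the second reaction function into the first: p_{Brew} = 13.7 + 0.4(17.2 + 0.4p_{Brew}), which gives 0.84p_{Brew} = 20.58 ⇒ p_{Brew} = 24.5.
Then p_{Aroma} = 17.2 + 0.4·24.5 = 27.

24.5, 27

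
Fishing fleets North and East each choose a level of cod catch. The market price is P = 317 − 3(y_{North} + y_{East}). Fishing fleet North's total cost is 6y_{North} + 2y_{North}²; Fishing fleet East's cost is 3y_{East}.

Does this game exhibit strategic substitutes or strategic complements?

Fishing fleet North's profit: π = y_{North}(317 − 3(y_{North} + y_{East})) − 6y_{North} − 2y_{North}².
∂π/∂y_{North} = 311 − 10y_{North} − 3y_{East} = 0, so y_{North} = 31.1 − 0.3y_{East}.
The best-response slope dy_{North}/dy_{East} = −0.3 < 0: the reaction function is downward-sloping, so the choices are strategic substitutes.

strategic substitutes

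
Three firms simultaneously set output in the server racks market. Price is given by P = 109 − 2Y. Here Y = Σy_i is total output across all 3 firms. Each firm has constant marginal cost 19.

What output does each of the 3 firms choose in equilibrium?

A representative firm's profit is π_i = y_i(109 − 2Y) − 19y_i, with Y = y_i + Σ_{j≠i} y_j.
First-order condition: 90 − 4y_i − 2Σ_{j≠i} y_j = 0.
In a symmetric equilibrium every firm chooses the same y, so Σ_{j≠i} y_j = 2y. The condition becomes 90 − 8y = 0, giving y = 90/8 = 11.25.

11.25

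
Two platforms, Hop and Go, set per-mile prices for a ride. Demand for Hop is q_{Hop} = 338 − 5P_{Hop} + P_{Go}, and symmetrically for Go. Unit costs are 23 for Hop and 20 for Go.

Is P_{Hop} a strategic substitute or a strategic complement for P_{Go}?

strategic complements

Hop's profit: π = (P_{Hop} − 23)(338 − 5P_{Hop} + P_{Go}).
∂π/∂P_{Hop} = 453 − 10P_{Hop} + P_{Go} = 0 ⇒ P_{Hop} = 45.3 + 0.1P_{Go}.
The best-response slope dP_{Hop}/dP_{Go} = 0.1 > 0: the reaction function is upward-sloping, so the choices are strategic complements.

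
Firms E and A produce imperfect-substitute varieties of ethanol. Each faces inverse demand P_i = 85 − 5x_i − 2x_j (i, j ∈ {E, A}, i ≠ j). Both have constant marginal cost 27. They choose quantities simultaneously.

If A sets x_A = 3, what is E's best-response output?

Firm E's profit: π = x_E(85 − 5x_E − 2x_A) − 27x_E.
∂π/∂x_E = 58 − 10x_E − 2x_A = 0 ⇒ x_E = 5.8 − 0.2x_A.
At x_A = 3: x_E = 5.8 − 0.2·3 = 5.2.

5.2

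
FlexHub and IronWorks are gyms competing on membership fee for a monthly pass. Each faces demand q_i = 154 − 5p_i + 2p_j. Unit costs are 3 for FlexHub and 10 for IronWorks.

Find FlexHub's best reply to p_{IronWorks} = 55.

FlexHub's profit: π = (p_{FlexHub} − 3)(154 − 5p_{FlexHub} + 2p_{IronWorks}).
∂π/∂p_{FlexHub} = 169 − 10p_{FlexHub} + 2p_{IronWorks} = 0 ⇒ p_{FlexHub} = 16.9 + 0.2p_{IronWorks}.
At p_{IronWorks} = 55: p_{FlexHub} = 16.9 + 0.2·55 = 27.9.

27.9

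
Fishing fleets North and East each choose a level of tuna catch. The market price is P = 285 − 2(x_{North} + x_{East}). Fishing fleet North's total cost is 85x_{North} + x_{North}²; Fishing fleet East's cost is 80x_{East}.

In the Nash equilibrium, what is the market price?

Fishing fleet North's profit: π = x_{North}(285 − 2(x_{North} + x_{East})) − 85x_{North} − x_{North}².
∂π/∂x_{North} = 200 − 6x_{North} − 2x_{East} = 0, so x_{North} = 100/3 − (1/3)x_{East}.
For East: ∂π/∂x_{East} = 205 − 4x_{East} − 2x_{North} = 0 ⇒ x_{East} = 51.25 − 0.5x_{North}.
Solving the two reaction functions simultaneously: (1 − (−1/3)(−0.5))x_{North} = 100/3 − (1/3)·51.25, so (5/6)x_{North} = 16.25 and x_{North} = 19.5.
Then x_{East} = 51.25 − 0.5·19.5 = 41.5.
Equilibrium price: P = 285 − 2·61 = 163.

163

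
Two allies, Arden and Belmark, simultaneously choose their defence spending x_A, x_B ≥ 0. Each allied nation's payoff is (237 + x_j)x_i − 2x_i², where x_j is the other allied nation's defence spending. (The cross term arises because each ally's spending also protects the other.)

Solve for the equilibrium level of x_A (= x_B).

Arden's payoff is (237 + x_B)x_A − 2x_A².
∂π/∂x_A = 237 + x_B − 4x_A = 0, so x_A = 59.25 + 0.25x_B.
Setting x_A = x_B in the reaction function: x_A = 59.25 + 0.25x_A, so x_A = 59.25 / 0.75 = 79.

79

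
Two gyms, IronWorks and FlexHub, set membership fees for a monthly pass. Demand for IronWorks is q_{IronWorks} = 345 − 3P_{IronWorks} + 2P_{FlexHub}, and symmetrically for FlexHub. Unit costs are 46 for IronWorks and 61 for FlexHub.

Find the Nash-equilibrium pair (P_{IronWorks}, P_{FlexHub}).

IronWorks's profit: π = (P_{IronWorks} − 46)(345 − 3P_{IronWorks} + 2P_{FlexHub}).
∂π/∂P_{IronWorks} = 483 − 6P_{IronWorks} + 2P_{FlexHub} = 0 ⇒ P_{IronWorks} = 80.5 + (1/3)P_{FlexHub}.
Similarly P_{FlexHub} = 88 + (1/3)P_{IronWorks}.
Plugging P_{FlexHub} into IronWorks's best response: P_{IronWorks} = 80.5 + (1/3)(88 + (1/3)P_{IronWorks}) ⇒ (8/9)P_{IronWorks} = 659/6, so P_{IronWorks} = 123.5625.
Then P_{FlexHub} = 88 + (1/3)·123.5625 = 129.1875.

123.5625, 129.1875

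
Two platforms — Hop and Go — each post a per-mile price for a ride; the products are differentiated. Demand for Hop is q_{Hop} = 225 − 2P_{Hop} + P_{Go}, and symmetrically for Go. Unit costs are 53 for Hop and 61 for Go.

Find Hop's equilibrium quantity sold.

Hop's profit: π = (P_{Hop} − 53)(225 − 2P_{Hop} + P_{Go}).
∂π/∂P_{Hop} = 331 − 4P_{Hop} + P_{Go} = 0 ⇒ P_{Hop} = 82.75 + 0.25P_{Go}.
Similarly P_{Go} = 86.75 + 0.25P_{Hop}.
Plugging P_{Go} into Hop's best response: P_{Hop} = 82.75 + 0.25(86.75 + 0.25P_{Hop}) ⇒ 0.9375P_{Hop} = 104.4375, so P_{Hop} = 111.4.
Then P_{Go} = 86.75 + 0.25·111.4 = 114.6.
q_{Hop} = 225 − 2·111.4 + 114.6 = 116.8.

116.8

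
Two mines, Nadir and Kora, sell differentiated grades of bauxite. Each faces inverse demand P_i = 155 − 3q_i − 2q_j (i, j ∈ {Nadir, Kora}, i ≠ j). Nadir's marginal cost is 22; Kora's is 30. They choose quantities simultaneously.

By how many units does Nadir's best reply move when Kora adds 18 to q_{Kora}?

-6

Mine Nadir's profit: π = q_{Nadir}(155 − 3q_{Nadir} − 2q_{Kora}) − 22q_{Nadir}.
∂π/∂q_{Nadir} = 133 − 6q_{Nadir} − 2q_{Kora} = 0 ⇒ q_{Nadir} = 133/6 − (1/3)q_{Kora}.
The reaction-function slope is −1/3, so an 18-unit rise in q_{Kora} moves q_{Nadir} by −1/3 × 18 = −6. Nadir's best response falls — the actions are strategic substitutes.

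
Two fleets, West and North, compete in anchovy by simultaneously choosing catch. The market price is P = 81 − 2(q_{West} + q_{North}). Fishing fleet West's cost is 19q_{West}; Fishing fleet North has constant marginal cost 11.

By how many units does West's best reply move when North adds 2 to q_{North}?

Fishing fleet West's profit: π = q_{West}(81 − 2(q_{West} + q_{North})) − 19q_{West}.
∂π/∂q_{West} = 62 − 4q_{West} − 2q_{North} = 0, so q_{West} = 15.5 − 0.5q_{North}.
The reaction-function slope is −0.5, so a 2-unit rise in q_{North} moves q_{West} by −0.5 × 2 = −1. West's best response falls — the actions are strategic substitutes.

-1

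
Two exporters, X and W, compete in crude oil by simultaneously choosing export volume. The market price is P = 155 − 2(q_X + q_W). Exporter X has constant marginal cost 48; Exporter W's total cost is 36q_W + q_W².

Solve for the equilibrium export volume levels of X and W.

Exporter X's profit: π = q_X(155 − 2(q_X + q_W)) − 48q_X.
∂π/∂q_X = 107 − 4q_X − 2q_W = 0, so q_X = 26.75 − 0.5q_W.
For W: ∂π/∂q_W = 119 − 6q_W − 2q_X = 0 ⇒ q_W = 119/6 − (1/3)q_X.
Plugging q_W into X's best response: q_X = 26.75 − 0.5(119/6 − (1/3)q_X) ⇒ (5/6)q_X = 101/6, so q_X = 20.2.
Then q_W = 119/6 − (1/3)·20.2 = 13.1.

20.2, 13.1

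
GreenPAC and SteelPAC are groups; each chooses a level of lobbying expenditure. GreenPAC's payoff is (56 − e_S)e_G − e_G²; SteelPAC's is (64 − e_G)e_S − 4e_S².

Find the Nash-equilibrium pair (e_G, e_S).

25.6, 4.8

Expanding GreenPAC's payoff: 56e_G − e_Se_G − e_G².
∂π/∂e_G = 56 − e_S − 2e_G = 0, so e_G = 28 − 0.5e_S.
Likewise for SteelPAC: e_S = 8 − 0.125e_G.
Solving the two reaction functions simultaneously: (1 − (−0.5)(−0.125))e_G = 28 − 0.5·8, so 0.9375e_G = 24 and e_G = 25.6.
Then e_S = 8 − 0.125·25.6 = 4.8.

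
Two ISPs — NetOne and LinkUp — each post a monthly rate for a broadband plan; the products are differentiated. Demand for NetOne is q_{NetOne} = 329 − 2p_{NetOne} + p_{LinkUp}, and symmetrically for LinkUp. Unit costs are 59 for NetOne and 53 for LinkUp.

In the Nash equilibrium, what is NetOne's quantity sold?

178.4

NetOne's profit: π = (p_{NetOne} − 59)(329 − 2p_{NetOne} + p_{LinkUp}).
∂π/∂p_{NetOne} = 447 − 4p_{NetOne} + p_{LinkUp} = 0 ⇒ p_{NetOne} = 111.75 + 0.25p_{LinkUp}.
Similarly p_{LinkUp} = 108.75 + 0.25p_{NetOne}.
Solving the two reaction functions simultaneously: (1 − (0.25)(0.25))p_{NetOne} = 111.75 + 0.25·108.75, so 0.9375p_{NetOne} = 138.9375 and p_{NetOne} = 148.2.
Then p_{LinkUp} = 108.75 + 0.25·148.2 = 145.8.
q_{NetOne} = 329 − 2·148.2 + 145.8 = 178.4.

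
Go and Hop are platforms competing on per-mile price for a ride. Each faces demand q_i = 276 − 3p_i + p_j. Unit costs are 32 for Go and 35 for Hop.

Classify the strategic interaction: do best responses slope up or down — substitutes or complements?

strategic complements

Go's profit: π = (p_{Go} − 32)(276 − 3p_{Go} + p_{Hop}).
∂π/∂p_{Go} = 372 − 6p_{Go} + p_{Hop} = 0 ⇒ p_{Go} = 62 + (1/6)p_{Hop}.
The best-response slope dp_{Go}/dp_{Hop} = 1/6 > 0: the reaction function is upward-sloping, so the choices are strategic complements.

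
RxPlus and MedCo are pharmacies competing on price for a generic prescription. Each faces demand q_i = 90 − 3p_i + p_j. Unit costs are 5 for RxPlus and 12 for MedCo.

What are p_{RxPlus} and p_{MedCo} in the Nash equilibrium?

RxPlus's profit: π = (p_{RxPlus} − 5)(90 − 3p_{RxPlus} + p_{MedCo}).
∂π/∂p_{RxPlus} = 105 − 6p_{RxPlus} + p_{MedCo} = 0 ⇒ p_{RxPlus} = 17.5 + (1/6)p_{MedCo}.
Similarly p_{MedCo} = 21 + (1/6)p_{RxPlus}.
Solving the two reaction functions simultaneously: (1 − (1/6)(1/6))p_{RxPlus} = 17.5 + (1/6)·21, so (35/36)p_{RxPlus} = 21 and p_{RxPlus} = 21.6.
Then p_{MedCo} = 21 + (1/6)·21.6 = 24.6.

21.6, 24.6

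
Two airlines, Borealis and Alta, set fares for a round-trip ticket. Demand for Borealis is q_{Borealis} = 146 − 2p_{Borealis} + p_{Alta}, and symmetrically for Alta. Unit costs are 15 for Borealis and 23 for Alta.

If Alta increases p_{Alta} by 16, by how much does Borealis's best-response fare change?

4

Borealis's profit: π = (p_{Borealis} − 15)(146 − 2p_{Borealis} + p_{Alta}).
∂π/∂p_{Borealis} = 176 − 4p_{Borealis} + p_{Alta} = 0 ⇒ p_{Borealis} = 44 + 0.25p_{Alta}.
The reaction-function slope is 0.25, so a 16-unit rise in p_{Alta} moves p_{Borealis} by 0.25 × 16 = 4. Borealis's best response rises — the actions are strategic complements.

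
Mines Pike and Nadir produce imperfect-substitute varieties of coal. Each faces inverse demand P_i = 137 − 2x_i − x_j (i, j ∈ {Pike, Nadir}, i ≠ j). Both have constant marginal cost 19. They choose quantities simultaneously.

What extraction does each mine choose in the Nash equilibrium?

Mine Pike's profit: π = x_{Pike}(137 − 2x_{Pike} − x_{Nadir}) − 19x_{Pike}.
∂π/∂x_{Pike} = 118 − 4x_{Pike} − x_{Nadir} = 0 ⇒ x_{Pike} = 29.5 − 0.25x_{Nadir}.
The game is symmetric, so in equilibrium x_{Nadir} = x_{Pike}: the reaction function gives 1.25x_{Pike} = 29.5, hence x_{Pike} = 23.6.

23.6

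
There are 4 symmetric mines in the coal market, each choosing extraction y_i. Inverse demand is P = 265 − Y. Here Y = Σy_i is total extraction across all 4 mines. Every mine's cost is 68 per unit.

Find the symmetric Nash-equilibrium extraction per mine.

39.4

A representative mine's profit is π_i = y_i(265 − Y) − 68y_i, with Y = y_i + Σ_{j≠i} y_j.
First-order condition: 197 − 2y_i − Σ_{j≠i} y_j = 0.
In a symmetric equilibrium every mine chooses the same y, so Σ_{j≠i} y_j = 3y. The condition becomes 197 − 5y = 0, giving y = 197/5 = 39.4.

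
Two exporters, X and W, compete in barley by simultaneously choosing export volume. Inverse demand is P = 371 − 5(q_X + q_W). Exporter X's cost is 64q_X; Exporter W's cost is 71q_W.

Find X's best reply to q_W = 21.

20.2

Exporter X's profit: π = q_X(371 − 5(q_X + q_W)) − 64q_X.
∂π/∂q_X = 307 − 10q_X − 5q_W = 0, so q_X = 30.7 − 0.5q_W.
At q_W = 21: q_X = 30.7 − 0.5·21 = 20.2.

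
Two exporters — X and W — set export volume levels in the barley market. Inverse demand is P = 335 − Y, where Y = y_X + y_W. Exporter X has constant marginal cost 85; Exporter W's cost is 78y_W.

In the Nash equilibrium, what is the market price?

166

Exporter X's profit: π = y_X(335 − (y_X + y_W)) − 85y_X.
∂π/∂y_X = 250 − 2y_X − y_W = 0, so y_X = 125 − 0.5y_W.
By the same steps for W: y_W = 128.5 − 0.5y_X.
Substituting the second reaction function into the first: y_X = 125 − 0.5(128.5 − 0.5y_X), which gives 0.75y_X = 60.75 ⇒ y_X = 81.
Then y_W = 128.5 − 0.5·81 = 88.
Equilibrium price: P = 335 − 169 = 166.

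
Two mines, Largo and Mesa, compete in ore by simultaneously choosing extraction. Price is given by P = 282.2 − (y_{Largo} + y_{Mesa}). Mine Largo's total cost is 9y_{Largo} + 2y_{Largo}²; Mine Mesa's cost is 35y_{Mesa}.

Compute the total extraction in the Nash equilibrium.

Mine Largo's profit: π = y_{Largo}(282.2 − (y_{Largo} + y_{Mesa})) − 9y_{Largo} − 2y_{Largo}².
∂π/∂y_{Largo} = 273.2 − 6y_{Largo} − y_{Mesa} = 0, so y_{Largo} = 683/15 − (1/6)y_{Mesa}.
For Mesa: ∂π/∂y_{Mesa} = 247.2 − 2y_{Mesa} − y_{Largo} = 0 ⇒ y_{Mesa} = 123.6 − 0.5y_{Largo}.
Substituting the second reaction function into the first: y_{Largo} = 683/15 − (1/6)(123.6 − 0.5y_{Largo}), which gives (11/12)y_{Largo} = 374/15 ⇒ y_{Largo} = 27.2.
Then y_{Mesa} = 123.6 − 0.5·27.2 = 110.
Total extraction: 27.2 + 110 = 137.2.

137.2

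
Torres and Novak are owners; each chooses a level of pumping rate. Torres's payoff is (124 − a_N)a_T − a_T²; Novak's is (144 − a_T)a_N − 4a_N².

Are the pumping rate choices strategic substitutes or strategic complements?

strategic substitutes

Expanding Torres's payoff: 124a_T − a_Na_T − a_T².
∂π/∂a_T = 124 − a_N − 2a_T = 0, so a_T = 62 − 0.5a_N.
The best-response slope da_T/da_N = −0.5 < 0: the reaction function is downward-sloping, so the choices are strategic substitutes.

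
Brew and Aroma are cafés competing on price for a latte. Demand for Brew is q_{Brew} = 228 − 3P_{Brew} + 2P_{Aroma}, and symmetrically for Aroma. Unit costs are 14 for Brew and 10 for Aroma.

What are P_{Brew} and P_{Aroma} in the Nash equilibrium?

Brew's profit: π = (P_{Brew} − 14)(228 − 3P_{Brew} + 2P_{Aroma}).
∂π/∂P_{Brew} = 270 − 6P_{Brew} + 2P_{Aroma} = 0 ⇒ P_{Brew} = 45 + (1/3)P_{Aroma}.
Similarly P_{Aroma} = 43 + (1/3)P_{Brew}.
Substituting the second reaction function into the first: P_{Brew} = 45 + (1/3)(43 + (1/3)P_{Brew}), which gives (8/9)P_{Brew} = 178/3 ⇒ P_{Brew} = 66.75.
Then P_{Aroma} = 43 + (1/3)·66.75 = 65.25.

66.75, 65.25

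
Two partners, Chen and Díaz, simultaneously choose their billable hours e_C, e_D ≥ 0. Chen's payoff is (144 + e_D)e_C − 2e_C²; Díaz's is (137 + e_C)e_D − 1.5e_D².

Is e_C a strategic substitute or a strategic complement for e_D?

Expanding Chen's payoff: 144e_C + e_De_C − 2e_C².
∂π/∂e_C = 144 + e_D − 4e_C = 0, so e_C = 36 + 0.25e_D.
The best-response slope de_C/de_D = 0.25 > 0: the reaction function is upward-sloping, so the choices are strategic complements.

strategic complements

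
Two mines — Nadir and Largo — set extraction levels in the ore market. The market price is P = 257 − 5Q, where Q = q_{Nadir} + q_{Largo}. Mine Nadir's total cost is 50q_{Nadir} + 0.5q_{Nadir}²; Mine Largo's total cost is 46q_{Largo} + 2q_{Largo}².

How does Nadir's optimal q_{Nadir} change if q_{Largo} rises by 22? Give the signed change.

-10

Mine Nadir's profit: π = q_{Nadir}(257 − 5(q_{Nadir} + q_{Largo})) − 50q_{Nadir} − 0.5q_{Nadir}².
∂π/∂q_{Nadir} = 207 − 11q_{Nadir} − 5q_{Largo} = 0, so q_{Nadir} = 207/11 − (5/11)q_{Largo}.
The reaction-function slope is −5/11, so a 22-unit rise in q_{Largo} moves q_{Nadir} by −5/11 × 22 = −10. Nadir's best response falls — the actions are strategic substitutes.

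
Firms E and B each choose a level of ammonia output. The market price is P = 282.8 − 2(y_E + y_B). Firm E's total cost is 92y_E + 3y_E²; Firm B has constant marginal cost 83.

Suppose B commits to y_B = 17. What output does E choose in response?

Firm E's profit: π = y_E(282.8 − 2(y_E + y_B)) − 92y_E − 3y_E².
∂π/∂y_E = 190.8 − 10y_E − 2y_B = 0, so y_E = 19.08 − 0.2y_B.
At y_B = 17: y_E = 19.08 − 0.2·17 = 15.68.

15.68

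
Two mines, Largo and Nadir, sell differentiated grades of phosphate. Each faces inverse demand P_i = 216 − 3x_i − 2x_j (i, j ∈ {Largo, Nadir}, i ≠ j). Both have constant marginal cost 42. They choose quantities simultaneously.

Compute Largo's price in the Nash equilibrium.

Mine Largo's profit: π = x_{Largo}(216 − 3x_{Largo} − 2x_{Nadir}) − 42x_{Largo}.
∂π/∂x_{Largo} = 174 − 6x_{Largo} − 2x_{Nadir} = 0 ⇒ x_{Largo} = 29 − (1/3)x_{Nadir}.
Setting x_{Largo} = x_{Nadir} in the reaction function: x_{Largo} = 29 − (1/3)x_{Largo}, so x_{Largo} = 29 / (4/3) = 21.75.
P_{Largo} = 216 − 3·21.75 − 2·21.75 = 107.25.

107.25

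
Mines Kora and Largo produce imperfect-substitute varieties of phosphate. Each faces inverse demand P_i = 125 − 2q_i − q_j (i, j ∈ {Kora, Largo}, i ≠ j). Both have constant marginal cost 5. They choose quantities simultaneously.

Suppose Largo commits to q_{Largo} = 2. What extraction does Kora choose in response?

29.5

Mine Kora's profit: π = q_{Kora}(125 − 2q_{Kora} − q_{Largo}) − 5q_{Kora}.
∂π/∂q_{Kora} = 120 − 4q_{Kora} − q_{Largo} = 0 ⇒ q_{Kora} = 30 − 0.25q_{Largo}.
At q_{Largo} = 2: q_{Kora} = 30 − 0.25·2 = 29.5.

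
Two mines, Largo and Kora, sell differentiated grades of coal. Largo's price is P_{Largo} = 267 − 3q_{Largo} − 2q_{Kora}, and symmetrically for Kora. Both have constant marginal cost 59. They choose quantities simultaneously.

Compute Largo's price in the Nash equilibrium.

Mine Largo's profit: π = q_{Largo}(267 − 3q_{Largo} − 2q_{Kora}) − 59q_{Largo}.
∂π/∂q_{Largo} = 208 − 6q_{Largo} − 2q_{Kora} = 0 ⇒ q_{Largo} = 104/3 − (1/3)q_{Kora}.
By symmetry q_{Kora} = q_{Largo}; substituting into the reaction function, (4/3)q_{Largo} = 104/3 and q_{Largo} = 26.
P_{Largo} = 267 − 3·26 − 2·26 = 137.

137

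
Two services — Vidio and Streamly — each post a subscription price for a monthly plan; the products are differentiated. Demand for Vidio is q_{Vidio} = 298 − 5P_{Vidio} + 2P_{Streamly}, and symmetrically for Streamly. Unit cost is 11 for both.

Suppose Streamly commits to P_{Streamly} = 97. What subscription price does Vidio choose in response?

Vidio's profit: π = (P_{Vidio} − 11)(298 − 5P_{Vidio} + 2P_{Streamly}).
∂π/∂P_{Vidio} = 353 − 10P_{Vidio} + 2P_{Streamly} = 0 ⇒ P_{Vidio} = 35.3 + 0.2P_{Streamly}.
At P_{Streamly} = 97: P_{Vidio} = 35.3 + 0.2·97 = 54.7.

54.7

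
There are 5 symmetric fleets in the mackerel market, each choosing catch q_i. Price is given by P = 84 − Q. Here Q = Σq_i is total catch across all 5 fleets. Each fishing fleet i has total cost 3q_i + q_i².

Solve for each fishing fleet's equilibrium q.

10.125

A representative fishing fleet's profit is π_i = q_i(84 − Q) − 3q_i − q_i², with Q = q_i + Σ_{j≠i} q_j.
First-order condition: 81 − 4q_i − Σ_{j≠i} q_j = 0.
Imposing symmetry (q_j = q for all j) turns Σ_{j≠i} q_j into 4q, so 81 = 8q and q = 10.125.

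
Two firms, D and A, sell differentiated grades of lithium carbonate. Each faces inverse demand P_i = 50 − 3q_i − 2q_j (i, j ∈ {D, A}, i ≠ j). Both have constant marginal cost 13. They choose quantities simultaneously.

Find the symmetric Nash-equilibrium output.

4.625

Firm D's profit: π = q_D(50 − 3q_D − 2q_A) − 13q_D.
∂π/∂q_D = 37 − 6q_D − 2q_A = 0 ⇒ q_D = 37/6 − (1/3)q_A.
Setting q_D = q_A in the reaction function: q_D = 37/6 − (1/3)q_D, so q_D = (37/6) / (4/3) = 4.625.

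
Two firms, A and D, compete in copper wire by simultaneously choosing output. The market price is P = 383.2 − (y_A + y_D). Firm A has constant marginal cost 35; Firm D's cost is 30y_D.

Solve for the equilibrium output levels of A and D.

Firm A's profit: π = y_A(383.2 − (y_A + y_D)) − 35y_A.
∂π/∂y_A = 348.2 − 2y_A − y_D = 0, so y_A = 174.1 − 0.5y_D.
By the same steps for D: y_D = 176.6 − 0.5y_A.
Substituting the second reaction function into the first: y_A = 174.1 − 0.5(176.6 − 0.5y_A), which gives 0.75y_A = 85.8 ⇒ y_A = 114.4.
Then y_D = 176.6 − 0.5·114.4 = 119.4.

114.4, 119.4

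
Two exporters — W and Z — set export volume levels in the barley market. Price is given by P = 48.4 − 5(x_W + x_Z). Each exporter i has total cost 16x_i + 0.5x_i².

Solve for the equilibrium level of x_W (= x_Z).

2.025

Exporter W's profit: π = x_W(48.4 − 5(x_W + x_Z)) − 16x_W − 0.5x_W².
∂π/∂x_W = 32.4 − 11x_W − 5x_Z = 0, so x_W = 162/55 − (5/11)x_Z.
The game is symmetric, so in equilibrium x_Z = x_W: the reaction function gives (16/11)x_W = 162/55, hence x_W = 2.025.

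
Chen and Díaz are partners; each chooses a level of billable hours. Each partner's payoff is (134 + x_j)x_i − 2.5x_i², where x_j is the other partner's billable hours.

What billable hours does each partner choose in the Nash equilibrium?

Chen's payoff is (134 + x_D)x_C − 2.5x_C².
∂π/∂x_C = 134 + x_D − 5x_C = 0, so x_C = 26.8 + 0.2x_D.
Setting x_C = x_D in the reaction function: x_C = 26.8 + 0.2x_C, so x_C = 26.8 / 0.8 = 33.5.

33.5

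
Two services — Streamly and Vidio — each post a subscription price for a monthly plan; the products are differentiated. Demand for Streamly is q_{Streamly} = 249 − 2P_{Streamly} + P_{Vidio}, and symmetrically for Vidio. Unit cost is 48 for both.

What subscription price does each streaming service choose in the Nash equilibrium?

Streamly's profit: π = (P_{Streamly} − 48)(249 − 2P_{Streamly} + P_{Vidio}).
∂π/∂P_{Streamly} = 345 − 4P_{Streamly} + P_{Vidio} = 0 ⇒ P_{Streamly} = 86.25 + 0.25P_{Vidio}.
Setting P_{Streamly} = P_{Vidio} in the reaction function: P_{Streamly} = 86.25 + 0.25P_{Streamly}, so P_{Streamly} = 86.25 / 0.75 = 115.

115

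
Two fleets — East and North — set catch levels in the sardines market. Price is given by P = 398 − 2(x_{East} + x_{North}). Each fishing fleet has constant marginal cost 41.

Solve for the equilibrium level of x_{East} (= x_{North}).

59.5

Fishing fleet East's profit: π = x_{East}(398 − 2(x_{East} + x_{North})) − 41x_{East}.
∂π/∂x_{East} = 357 − 4x_{East} − 2x_{North} = 0, so x_{East} = 89.25 − 0.5x_{North}.
By symmetry x_{North} = x_{East}; substituting into the reaction function, 1.5x_{East} = 89.25 and x_{East} = 59.5.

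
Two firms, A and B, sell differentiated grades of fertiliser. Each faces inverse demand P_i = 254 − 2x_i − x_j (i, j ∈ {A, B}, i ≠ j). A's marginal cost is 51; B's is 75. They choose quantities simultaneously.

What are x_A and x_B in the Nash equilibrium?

42.2, 34.2

Firm A's profit: π = x_A(254 − 2x_A − x_B) − 51x_A.
∂π/∂x_A = 203 − 4x_A − x_B = 0 ⇒ x_A = 50.75 − 0.25x_B.
Similarly x_B = 44.75 − 0.25x_A.
Substituting the second reaction function into the first: x_A = 50.75 − 0.25(44.75 − 0.25x_A), which gives 0.9375x_A = 39.5625 ⇒ x_A = 42.2.
Then x_B = 44.75 − 0.25·42.2 = 34.2.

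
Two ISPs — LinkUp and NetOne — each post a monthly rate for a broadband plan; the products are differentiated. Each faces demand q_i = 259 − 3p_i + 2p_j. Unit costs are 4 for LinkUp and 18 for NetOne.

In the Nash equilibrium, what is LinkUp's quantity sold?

LinkUp's profit: π = (p_{LinkUp} − 4)(259 − 3p_{LinkUp} + 2p_{NetOne}).
∂π/∂p_{LinkUp} = 271 − 6p_{LinkUp} + 2p_{NetOne} = 0 ⇒ p_{LinkUp} = 271/6 + (1/3)p_{NetOne}.
Similarly p_{NetOne} = 313/6 + (1/3)p_{LinkUp}.
Plugging p_{NetOne} into LinkUp's best response: p_{LinkUp} = 271/6 + (1/3)(313/6 + (1/3)p_{LinkUp}) ⇒ (8/9)p_{LinkUp} = 563/9, so p_{LinkUp} = 70.375.
Then p_{NetOne} = 313/6 + (1/3)·70.375 = 75.625.
q_{LinkUp} = 259 − 3·70.375 + 2·75.625 = 199.125.

199.125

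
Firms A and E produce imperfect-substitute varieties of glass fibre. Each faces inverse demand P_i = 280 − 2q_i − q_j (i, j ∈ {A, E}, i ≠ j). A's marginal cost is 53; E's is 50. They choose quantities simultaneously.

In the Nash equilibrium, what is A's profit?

Firm A's profit: π = q_A(280 − 2q_A − q_E) − 53q_A.
∂π/∂q_A = 227 − 4q_A − q_E = 0 ⇒ q_A = 56.75 − 0.25q_E.
Similarly q_E = 57.5 − 0.25q_A.
Plugging q_E into A's best response: q_A = 56.75 − 0.25(57.5 − 0.25q_A) ⇒ 0.9375q_A = 42.375, so q_A = 45.2.
Then q_E = 57.5 − 0.25·45.2 = 46.2.
P_A = 280 − 2·45.2 − 46.2 = 143.4.
Profit = (143.4 − 53)·45.2 = 4086.08.

4086.08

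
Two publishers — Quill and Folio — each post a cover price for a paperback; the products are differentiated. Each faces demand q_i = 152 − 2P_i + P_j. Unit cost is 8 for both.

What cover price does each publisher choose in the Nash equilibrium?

56

Quill's profit: π = (P_{Quill} − 8)(152 − 2P_{Quill} + P_{Folio}).
∂π/∂P_{Quill} = 168 − 4P_{Quill} + P_{Folio} = 0 ⇒ P_{Quill} = 42 + 0.25P_{Folio}.
Setting P_{Quill} = P_{Folio} in the reaction function: P_{Quill} = 42 + 0.25P_{Quill}, so P_{Quill} = 42 / 0.75 = 56.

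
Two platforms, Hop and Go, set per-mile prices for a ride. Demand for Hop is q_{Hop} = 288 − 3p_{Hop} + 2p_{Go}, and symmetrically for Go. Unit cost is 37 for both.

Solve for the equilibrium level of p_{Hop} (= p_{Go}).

Hop's profit: π = (p_{Hop} − 37)(288 − 3p_{Hop} + 2p_{Go}).
∂π/∂p_{Hop} = 399 − 6p_{Hop} + 2p_{Go} = 0 ⇒ p_{Hop} = 66.5 + (1/3)p_{Go}.
The game is symmetric, so in equilibrium p_{Go} = p_{Hop}: the reaction function gives (2/3)p_{Hop} = 66.5, hence p_{Hop} = 99.75.

99.75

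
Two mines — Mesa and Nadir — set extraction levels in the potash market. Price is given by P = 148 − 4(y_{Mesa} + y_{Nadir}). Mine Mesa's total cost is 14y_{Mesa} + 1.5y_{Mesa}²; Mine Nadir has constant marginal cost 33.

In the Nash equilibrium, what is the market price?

73.5

Mine Mesa's profit: π = y_{Mesa}(148 − 4(y_{Mesa} + y_{Nadir})) − 14y_{Mesa} − 1.5y_{Mesa}².
∂π/∂y_{Mesa} = 134 − 11y_{Mesa} − 4y_{Nadir} = 0, so y_{Mesa} = 134/11 − (4/11)y_{Nadir}.
For Nadir: ∂π/∂y_{Nadir} = 115 − 8y_{Nadir} − 4y_{Mesa} = 0 ⇒ y_{Nadir} = 14.375 − 0.5y_{Mesa}.
Solving the two reaction functions simultaneously: (1 − (−4/11)(−0.5))y_{Mesa} = 134/11 − (4/11)·14.375, so (9/11)y_{Mesa} = 153/22 and y_{Mesa} = 8.5.
Then y_{Nadir} = 14.375 − 0.5·8.5 = 10.125.
Equilibrium price: P = 148 − 4·18.625 = 73.5.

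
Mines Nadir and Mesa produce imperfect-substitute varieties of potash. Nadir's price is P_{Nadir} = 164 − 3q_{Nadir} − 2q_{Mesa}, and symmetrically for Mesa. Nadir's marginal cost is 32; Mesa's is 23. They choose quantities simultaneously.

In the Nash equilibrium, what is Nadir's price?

Mine Nadir's profit: π = q_{Nadir}(164 − 3q_{Nadir} − 2q_{Mesa}) − 32q_{Nadir}.
∂π/∂q_{Nadir} = 132 − 6q_{Nadir} − 2q_{Mesa} = 0 ⇒ q_{Nadir} = 22 − (1/3)q_{Mesa}.
Similarly q_{Mesa} = 23.5 − (1/3)q_{Nadir}.
Substituting the second reaction function into the first: q_{Nadir} = 22 − (1/3)(23.5 − (1/3)q_{Nadir}), which gives (8/9)q_{Nadir} = 85/6 ⇒ q_{Nadir} = 15.9375.
Then q_{Mesa} = 23.5 − (1/3)·15.9375 = 18.1875.
P_{Nadir} = 164 − 3·15.9375 − 2·18.1875 = 79.8125.

79.8125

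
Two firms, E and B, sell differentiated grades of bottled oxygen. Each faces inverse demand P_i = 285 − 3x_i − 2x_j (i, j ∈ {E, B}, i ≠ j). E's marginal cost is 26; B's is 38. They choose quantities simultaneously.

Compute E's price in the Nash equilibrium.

Firm E's profit: π = x_E(285 − 3x_E − 2x_B) − 26x_E.
∂π/∂x_E = 259 − 6x_E − 2x_B = 0 ⇒ x_E = 259/6 − (1/3)x_B.
Similarly x_B = 247/6 − (1/3)x_E.
Solving the two reaction functions simultaneously: (1 − (−1/3)(−1/3))x_E = 259/6 − (1/3)·(247/6), so (8/9)x_E = 265/9 and x_E = 33.125.
Then x_B = 247/6 − (1/3)·33.125 = 30.125.
P_E = 285 − 3·33.125 − 2·30.125 = 125.375.

125.375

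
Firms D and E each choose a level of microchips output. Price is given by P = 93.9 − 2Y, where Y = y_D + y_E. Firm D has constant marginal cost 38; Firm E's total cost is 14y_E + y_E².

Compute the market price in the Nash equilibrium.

Firm D's profit: π = y_D(93.9 − 2(y_D + y_E)) − 38y_D.
∂π/∂y_D = 55.9 − 4y_D − 2y_E = 0, so y_D = 13.975 − 0.5y_E.
For E: ∂π/∂y_E = 79.9 − 6y_E − 2y_D = 0 ⇒ y_E = 799/60 − (1/3)y_D.
Substituting the second reaction function into the first: y_D = 13.975 − 0.5(799/60 − (1/3)y_D), which gives (5/6)y_D = 439/60 ⇒ y_D = 8.78.
Then y_E = 799/60 − (1/3)·8.78 = 10.39.
Equilibrium price: P = 93.9 − 2·19.17 = 55.56.

55.56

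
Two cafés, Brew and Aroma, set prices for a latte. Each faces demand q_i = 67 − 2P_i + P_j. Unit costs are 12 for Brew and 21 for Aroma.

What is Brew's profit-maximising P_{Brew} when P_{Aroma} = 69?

Brew's profit: π = (P_{Brew} − 12)(67 − 2P_{Brew} + P_{Aroma}).
∂π/∂P_{Brew} = 91 − 4P_{Brew} + P_{Aroma} = 0 ⇒ P_{Brew} = 22.75 + 0.25P_{Aroma}.
At P_{Aroma} = 69: P_{Brew} = 22.75 + 0.25·69 = 40.

40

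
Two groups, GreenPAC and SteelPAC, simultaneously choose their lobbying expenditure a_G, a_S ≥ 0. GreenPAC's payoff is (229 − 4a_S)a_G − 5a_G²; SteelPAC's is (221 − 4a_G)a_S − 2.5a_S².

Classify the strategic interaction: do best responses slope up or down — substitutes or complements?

strategic substitutes

Expanding GreenPAC's payoff: 229a_G − 4a_Sa_G − 5a_G².
∂π/∂a_G = 229 − 4a_S − 10a_G = 0, so a_G = 22.9 − 0.4a_S.
The best-response slope da_G/da_S = −0.4 < 0: the reaction function is downward-sloping, so the choices are strategic substitutes.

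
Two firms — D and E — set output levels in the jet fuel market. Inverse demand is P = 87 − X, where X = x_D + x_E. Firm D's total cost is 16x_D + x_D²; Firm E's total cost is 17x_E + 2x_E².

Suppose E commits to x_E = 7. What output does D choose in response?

16

Firm D's profit: π = x_D(87 − (x_D + x_E)) − 16x_D − x_D².
∂π/∂x_D = 71 − 4x_D − x_E = 0, so x_D = 17.75 − 0.25x_E.
At x_E = 7: x_D = 17.75 − 0.25·7 = 16.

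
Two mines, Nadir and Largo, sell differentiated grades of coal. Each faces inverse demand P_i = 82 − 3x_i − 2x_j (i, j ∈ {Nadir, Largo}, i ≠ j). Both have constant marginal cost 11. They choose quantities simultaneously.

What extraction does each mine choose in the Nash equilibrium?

Mine Nadir's profit: π = x_{Nadir}(82 − 3x_{Nadir} − 2x_{Largo}) − 11x_{Nadir}.
∂π/∂x_{Nadir} = 71 − 6x_{Nadir} − 2x_{Largo} = 0 ⇒ x_{Nadir} = 71/6 − (1/3)x_{Largo}.
The game is symmetric, so in equilibrium x_{Largo} = x_{Nadir}: the reaction function gives (4/3)x_{Nadir} = 71/6, hence x_{Nadir} = 8.875.

8.875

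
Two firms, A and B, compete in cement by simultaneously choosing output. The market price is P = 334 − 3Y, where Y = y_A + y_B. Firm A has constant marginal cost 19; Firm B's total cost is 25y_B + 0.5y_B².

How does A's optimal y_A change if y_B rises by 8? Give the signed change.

Firm A's profit: π = y_A(334 − 3(y_A + y_B)) − 19y_A.
∂π/∂y_A = 315 − 6y_A − 3y_B = 0, so y_A = 52.5 − 0.5y_B.
The reaction-function slope is −0.5, so an 8-unit rise in y_B moves y_A by −0.5 × 8 = −4. A's best response falls — the actions are strategic substitutes.

-4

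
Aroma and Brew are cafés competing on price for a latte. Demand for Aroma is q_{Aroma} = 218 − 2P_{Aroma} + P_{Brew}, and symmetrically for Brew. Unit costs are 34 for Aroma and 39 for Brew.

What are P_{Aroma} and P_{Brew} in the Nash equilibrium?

96, 98

Aroma's profit: π = (P_{Aroma} − 34)(218 − 2P_{Aroma} + P_{Brew}).
∂π/∂P_{Aroma} = 286 − 4P_{Aroma} + P_{Brew} = 0 ⇒ P_{Aroma} = 71.5 + 0.25P_{Brew}.
Similarly P_{Brew} = 74 + 0.25P_{Aroma}.
Substituting the second reaction function into the first: P_{Aroma} = 71.5 + 0.25(74 + 0.25P_{Aroma}), which gives 0.9375P_{Aroma} = 90 ⇒ P_{Aroma} = 96.
Then P_{Brew} = 74 + 0.25·96 = 98.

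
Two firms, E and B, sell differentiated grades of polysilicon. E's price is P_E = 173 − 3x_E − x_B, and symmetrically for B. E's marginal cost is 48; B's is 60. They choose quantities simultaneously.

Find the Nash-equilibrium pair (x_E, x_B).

Firm E's profit: π = x_E(173 − 3x_E − x_B) − 48x_E.
∂π/∂x_E = 125 − 6x_E − x_B = 0 ⇒ x_E = 125/6 − (1/6)x_B.
Similarly x_B = 113/6 − (1/6)x_E.
Solving the two reaction functions simultaneously: (1 − (−1/6)(−1/6))x_E = 125/6 − (1/6)·(113/6), so (35/36)x_E = 637/36 and x_E = 18.2.
Then x_B = 113/6 − (1/6)·18.2 = 15.8.

18.2, 15.8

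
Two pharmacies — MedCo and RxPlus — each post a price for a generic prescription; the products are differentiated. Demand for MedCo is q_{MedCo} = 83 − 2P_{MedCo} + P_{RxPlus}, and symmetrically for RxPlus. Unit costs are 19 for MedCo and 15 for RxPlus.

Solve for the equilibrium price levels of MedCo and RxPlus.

MedCo's profit: π = (P_{MedCo} − 19)(83 − 2P_{MedCo} + P_{RxPlus}).
∂π/∂P_{MedCo} = 121 − 4P_{MedCo} + P_{RxPlus} = 0 ⇒ P_{MedCo} = 30.25 + 0.25P_{RxPlus}.
Similarly P_{RxPlus} = 28.25 + 0.25P_{MedCo}.
Substituting the second reaction function into the first: P_{MedCo} = 30.25 + 0.25(28.25 + 0.25P_{MedCo}), which gives 0.9375P_{MedCo} = 37.3125 ⇒ P_{MedCo} = 39.8.
Then P_{RxPlus} = 28.25 + 0.25·39.8 = 38.2.

39.8, 38.2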